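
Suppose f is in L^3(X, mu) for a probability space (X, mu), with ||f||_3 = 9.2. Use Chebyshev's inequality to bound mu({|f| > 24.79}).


Chebyshev/Markov inequality: mu(|f| > eps) <= (||f||_p / eps)^p
Step 1: ||f||_3 / eps = 9.2 / 24.79 = 0.371117
Step 2: Raise to power p = 3:
  (0.371117)^3 = 0.051113
Step 3: Therefore mu(|f| > 24.79) <= 0.051113


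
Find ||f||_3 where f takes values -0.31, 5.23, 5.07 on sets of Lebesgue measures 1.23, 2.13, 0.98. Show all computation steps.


Step 1: Compute |f_i|^3 for each value:
  |-0.31|^3 = 0.029791
  |5.23|^3 = 143.055667
  |5.07|^3 = 130.323843
Step 2: Multiply by measures and sum:
  0.029791 * 1.23 = 0.036643
  143.055667 * 2.13 = 304.708571
  130.323843 * 0.98 = 127.717366
Sum = 0.036643 + 304.708571 + 127.717366 = 432.46258
Step 3: Take the p-th root:
||f||_3 = (432.46258)^(1/3) = 7.562224


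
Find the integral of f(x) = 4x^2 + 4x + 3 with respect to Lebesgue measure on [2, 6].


The Lebesgue integral of a Riemann-integrable function agrees with the Riemann integral.
Antiderivative F(x) = (4/3)x^3 + (4/2)x^2 + 3x
F(6) = (4/3)*6^3 + (4/2)*6^2 + 3*6
     = (4/3)*216 + (4/2)*36 + 3*6
     = 288 + 72 + 18
     = 378
F(2) = 24.666667
Integral = F(6) - F(2) = 378 - 24.666667 = 353.333333


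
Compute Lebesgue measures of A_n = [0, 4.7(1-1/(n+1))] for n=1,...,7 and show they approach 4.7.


By continuity of measure from below: if A_n increases to A, then m(A_n) -> m(A).
Here A = [0, 4.7], so m(A) = 4.7
Step 1: a_1 = 4.7*(1 - 1/2) = 2.35, m(A_1) = 2.35
Step 2: a_2 = 4.7*(1 - 1/3) = 3.1333, m(A_2) = 3.1333
Step 3: a_3 = 4.7*(1 - 1/4) = 3.525, m(A_3) = 3.525
Step 4: a_4 = 4.7*(1 - 1/5) = 3.76, m(A_4) = 3.76
Step 5: a_5 = 4.7*(1 - 1/6) = 3.9167, m(A_5) = 3.9167
Step 6: a_6 = 4.7*(1 - 1/7) = 4.0286, m(A_6) = 4.0286
Step 7: a_7 = 4.7*(1 - 1/8) = 4.1125, m(A_7) = 4.1125
Limit: m(A_n) -> m([0,4.7]) = 4.7


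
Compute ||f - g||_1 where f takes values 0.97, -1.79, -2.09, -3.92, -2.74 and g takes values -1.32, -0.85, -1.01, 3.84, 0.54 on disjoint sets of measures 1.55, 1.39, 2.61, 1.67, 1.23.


Step 1: Compute differences f_i - g_i:
  0.97 - -1.32 = 2.29
  -1.79 - -0.85 = -0.94
  -2.09 - -1.01 = -1.08
  -3.92 - 3.84 = -7.76
  -2.74 - 0.54 = -3.28
Step 2: Compute |diff|^1 * measure for each set:
  |2.29|^1 * 1.55 = 2.29 * 1.55 = 3.5495
  |-0.94|^1 * 1.39 = 0.94 * 1.39 = 1.3066
  |-1.08|^1 * 2.61 = 1.08 * 2.61 = 2.8188
  |-7.76|^1 * 1.67 = 7.76 * 1.67 = 12.9592
  |-3.28|^1 * 1.23 = 3.28 * 1.23 = 4.0344
Step 3: Sum = 24.6685
Step 4: ||f-g||_1 = (24.6685)^(1/1) = 24.6685


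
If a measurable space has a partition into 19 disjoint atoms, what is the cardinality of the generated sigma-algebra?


Each element of the sigma-algebra is a union of some subset of the 19 atoms.
The number of such subsets is 2^19 = 524288.


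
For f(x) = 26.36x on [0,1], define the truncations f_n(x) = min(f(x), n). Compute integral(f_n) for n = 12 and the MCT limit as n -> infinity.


f(x) = 26.36x on [0,1]; f_n(x) = min(26.36x, n). At n = 12:
Step 1: f(x) reaches 12 at x = 12/26.36 = 0.455235
Step 2: integral(f_12) = integral(26.36x, 0, 0.455235) + integral(12, 0.455235, 1)
       = 26.36*0.455235^2/2 + 12*(1 - 0.455235)
       = 2.731411 + 6.537178
       = 9.268589
Step 3: As n -> infinity, f_n increases to f, so by MCT integral(f_n) -> integral(f) = 26.36/2 = 13.18.
Convergence: integral(f_12) = 9.268589 -> 13.18 as n -> infinity


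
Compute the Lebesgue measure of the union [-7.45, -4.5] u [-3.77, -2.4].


For pairwise disjoint intervals, m(union) = sum of lengths.
= (-4.5 - -7.45) + (-2.4 - -3.77)
= 2.95 + 1.37
= 4.32


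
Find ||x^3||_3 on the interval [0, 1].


Step 1: ||f||_3 = (integral_0^1 |x^3|^3 dx)^(1/3)
     = (integral_0^1 x^9 dx)^(1/3)
Step 2: integral_0^1 x^9 dx = [x^10/(10)] from 0 to 1 = 1^10/10
     = 1/10 = 0.1
Step 3: ||f||_3 = (0.1)^(1/3) = 0.464159


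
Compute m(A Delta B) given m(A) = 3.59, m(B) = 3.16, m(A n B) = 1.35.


m(A Delta B) = m(A) + m(B) - 2*m(A n B)
= 3.59 + 3.16 - 2*1.35
= 3.59 + 3.16 - 2.7
= 4.05


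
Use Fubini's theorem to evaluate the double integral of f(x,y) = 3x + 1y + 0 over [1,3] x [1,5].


By Fubini, integrate in x first, then y.
Step 1: Fix y, integrate over x in [1,3]:
  integral(3x + 1y + 0, x=1..3)
  = 3*(3^2 - 1^2)/2 + (1y + 0)*(3 - 1)
  = 12 + (1y + 0)*2
  = 12 + 2y + 0
  = 12 + 2y
Step 2: Integrate over y in [1,5]:
  integral(12 + 2y, y=1..5)
  = 12*4 + 2*(5^2 - 1^2)/2
  = 48 + 24
  = 72


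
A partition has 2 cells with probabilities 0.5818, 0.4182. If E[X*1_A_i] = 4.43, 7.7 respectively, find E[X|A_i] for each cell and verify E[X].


For each cell A_i: E[X|A_i] = E[X*1_A_i] / P(A_i)
Step 1: E[X|A_1] = 4.43 / 0.5818 = 7.6143
Step 2: E[X|A_2] = 7.7 / 0.4182 = 18.412243
Verification: E[X] = sum E[X*1_A_i] = 4.43 + 7.7 = 12.13


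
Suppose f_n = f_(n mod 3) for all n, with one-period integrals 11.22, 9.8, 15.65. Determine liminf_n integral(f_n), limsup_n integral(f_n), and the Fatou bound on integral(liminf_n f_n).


The sequence (integral(f_n)) is periodic with period 3, repeating the values 11.22, 9.8, 15.65 indefinitely.
Step 1: For a periodic sequence, every tail (a_m, a_(m+1), ...) contains all 3 period values infinitely often.
Step 2: Hence inf of every tail = min of the period values = min(11.22, 9.8, 15.65) = 9.8.
        liminf_n integral(f_n) = sup over m of (inf of tail from m) = 9.8.
Step 3: Similarly sup of every tail = max of the period values = 15.65.
        limsup_n integral(f_n) = 15.65.
Step 4: Fatou's lemma: integral(liminf_n f_n) <= liminf_n integral(f_n) = 9.8.
        So the integral of the pointwise liminf is at most 9.8.


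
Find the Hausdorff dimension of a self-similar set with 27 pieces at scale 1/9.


For a self-similar set with N copies scaled by 1/r:
dim_H = log(N)/log(r) = log(27)/log(9)
= 3.295837/2.197225
= 1.5


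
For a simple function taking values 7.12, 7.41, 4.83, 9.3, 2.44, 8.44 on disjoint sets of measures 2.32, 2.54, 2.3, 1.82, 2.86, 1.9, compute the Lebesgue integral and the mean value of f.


Step 1: Integral = sum(value_i * measure_i)
= 7.12*2.32 + 7.41*2.54 + 4.83*2.3 + 9.3*1.82 + 2.44*2.86 + 8.44*1.9
= 16.5184 + 18.8214 + 11.109 + 16.926 + 6.9784 + 16.036
= 86.3892
Step 2: Total measure of domain = 2.32 + 2.54 + 2.3 + 1.82 + 2.86 + 1.9 = 13.74
Step 3: Average value = 86.3892 / 13.74 = 6.287424


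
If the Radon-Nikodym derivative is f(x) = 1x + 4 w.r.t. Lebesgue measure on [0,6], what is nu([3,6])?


nu(A) = integral_A (dnu/dmu) dmu = integral_3^6 (1x + 4) dx
Step 1: Antiderivative F(x) = (1/2)x^2 + 4x
Step 2: F(6) = (1/2)*6^2 + 4*6 = 18 + 24 = 42
Step 3: F(3) = (1/2)*3^2 + 4*3 = 4.5 + 12 = 16.5
Step 4: nu([3,6]) = F(6) - F(3) = 42 - 16.5 = 25.5


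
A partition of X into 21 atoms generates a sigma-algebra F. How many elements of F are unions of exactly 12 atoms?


Each element of F is a union of some subset of the 21 atoms.
Elements that are unions of exactly 12 atoms correspond to 12-element subsets of the 21 atoms.
Count = C(21, 12) = 21! / (12! * 9!) = 293930.


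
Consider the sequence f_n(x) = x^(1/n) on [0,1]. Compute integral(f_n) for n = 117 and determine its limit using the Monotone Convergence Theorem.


At n = 117: f_117(x) = x^(1/117).
Step 1: integral(x^(1/117), 0, 1) = [x^(1/117+1) / (1/117+1)] from 0 to 1
     = 1 / (1/117 + 1) = 1 / ((117+1)/117) = 117/(117+1)
     = 117/118 = 0.991525
Step 2: As n -> infinity, f_n(x) = x^(1/n) -> 1 for x in (0,1], and f_n is increasing in n.
By MCT, lim_n integral(f_n) = integral(lim_n f_n) = integral(1, 0, 1) = 1.
Step 3: Verify convergence: 117/118 = 0.991525 -> 1


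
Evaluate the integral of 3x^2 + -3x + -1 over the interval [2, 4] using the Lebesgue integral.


The Lebesgue integral of a Riemann-integrable function agrees with the Riemann integral.
Antiderivative F(x) = (3/3)x^3 + (-3/2)x^2 + -1x
F(4) = (3/3)*4^3 + (-3/2)*4^2 + -1*4
     = (3/3)*64 + (-3/2)*16 + -1*4
     = 64 + -24 + -4
     = 36
F(2) = 0.0
Integral = F(4) - F(2) = 36 - 0.0 = 36


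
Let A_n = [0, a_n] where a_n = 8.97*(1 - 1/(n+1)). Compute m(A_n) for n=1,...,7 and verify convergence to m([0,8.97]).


By continuity of measure from below: if A_n increases to A, then m(A_n) -> m(A).
Here A = [0, 8.97], so m(A) = 8.97
Step 1: a_1 = 8.97*(1 - 1/2) = 4.485, m(A_1) = 4.485
Step 2: a_2 = 8.97*(1 - 1/3) = 5.98, m(A_2) = 5.98
Step 3: a_3 = 8.97*(1 - 1/4) = 6.7275, m(A_3) = 6.7275
Step 4: a_4 = 8.97*(1 - 1/5) = 7.176, m(A_4) = 7.176
Step 5: a_5 = 8.97*(1 - 1/6) = 7.475, m(A_5) = 7.475
Step 6: a_6 = 8.97*(1 - 1/7) = 7.6886, m(A_6) = 7.6886
Step 7: a_7 = 8.97*(1 - 1/8) = 7.8488, m(A_7) = 7.8488
Limit: m(A_n) -> m([0,8.97]) = 8.97


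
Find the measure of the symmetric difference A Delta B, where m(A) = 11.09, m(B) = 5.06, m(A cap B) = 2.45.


m(A Delta B) = m(A) + m(B) - 2*m(A n B)
= 11.09 + 5.06 - 2*2.45
= 11.09 + 5.06 - 4.9
= 11.25


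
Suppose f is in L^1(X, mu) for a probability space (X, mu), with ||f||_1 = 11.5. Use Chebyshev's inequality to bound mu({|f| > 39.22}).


Chebyshev/Markov inequality: mu(|f| > eps) <= (||f||_p / eps)^p
Step 1: ||f||_1 / eps = 11.5 / 39.22 = 0.293218
Step 2: Raise to power p = 1:
  (0.293218)^1 = 0.293218
Step 3: Therefore mu(|f| > 39.22) <= 0.293218


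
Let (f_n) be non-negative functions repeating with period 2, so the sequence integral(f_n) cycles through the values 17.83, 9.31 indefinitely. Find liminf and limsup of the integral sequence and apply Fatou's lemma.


The sequence (integral(f_n)) is periodic with period 2, repeating the values 17.83, 9.31 indefinitely.
Step 1: For a periodic sequence, every tail (a_m, a_(m+1), ...) contains all 2 period values infinitely often.
Step 2: Hence inf of every tail = min of the period values = min(17.83, 9.31) = 9.31.
        liminf_n integral(f_n) = sup over m of (inf of tail from m) = 9.31.
Step 3: Similarly sup of every tail = max of the period values = 17.83.
        limsup_n integral(f_n) = 17.83.
Step 4: Fatou's lemma: integral(liminf_n f_n) <= liminf_n integral(f_n) = 9.31.
        So the integral of the pointwise liminf is at most 9.31.


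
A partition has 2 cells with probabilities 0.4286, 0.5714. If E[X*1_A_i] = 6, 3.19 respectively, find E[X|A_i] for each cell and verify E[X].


For each cell A_i: E[X|A_i] = E[X*1_A_i] / P(A_i)
Step 1: E[X|A_1] = 6 / 0.4286 = 13.999067
Step 2: E[X|A_2] = 3.19 / 0.5714 = 5.582779
Verification: E[X] = sum E[X*1_A_i] = 6 + 3.19 = 9.19


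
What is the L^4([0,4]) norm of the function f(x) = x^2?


Step 1: ||f||_4 = (integral_0^4 |x^2|^4 dx)^(1/4)
     = (integral_0^4 x^8 dx)^(1/4)
Step 2: integral_0^4 x^8 dx = [x^9/(9)] from 0 to 4 = 4^9/9
     = 262144/9 = 29127.111111
Step 3: ||f||_4 = (29127.111111)^(1/4) = 13.063945


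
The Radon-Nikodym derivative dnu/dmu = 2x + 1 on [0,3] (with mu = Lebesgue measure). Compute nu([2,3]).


nu(A) = integral_A (dnu/dmu) dmu = integral_2^3 (2x + 1) dx
Step 1: Antiderivative F(x) = (2/2)x^2 + 1x
Step 2: F(3) = (2/2)*3^2 + 1*3 = 9 + 3 = 12
Step 3: F(2) = (2/2)*2^2 + 1*2 = 4 + 2 = 6
Step 4: nu([2,3]) = F(3) - F(2) = 12 - 6 = 6


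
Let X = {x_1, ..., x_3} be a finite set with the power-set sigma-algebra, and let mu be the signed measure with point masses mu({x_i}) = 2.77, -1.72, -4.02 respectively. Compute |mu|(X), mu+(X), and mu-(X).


Step 1: Every measurable set is a union of atoms (the cells / points), so a Hahn decomposition is
  obtained by grouping atoms by sign: P = union of atoms with mu > 0, N = union of the remaining atoms.
  Atoms in P (indices): 1;  atoms in N (indices): 2, 3
  Positive values: 2.77
  Negative values: -1.72, -4.02
Step 2: mu+(X) = mu(P) = sum of positive atom values = 2.77
Step 3: mu-(X) = -mu(N) = sum of |negative atom values| = 5.74
Step 4: |mu|(X) = mu+(X) + mu-(X) = 2.77 + 5.74 = 8.51


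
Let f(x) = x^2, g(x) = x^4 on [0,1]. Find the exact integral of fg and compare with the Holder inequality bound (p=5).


Step 1: Exact integral of f*g = integral(x^6, 0, 1) = 1/7
     = 0.142857
Step 2: Holder bound with p=5, q=1.25:
  ||f||_p = (integral x^10 dx)^(1/5) = (1/11)^(1/5) = 0.619044
  ||g||_q = (integral x^5 dx)^(1/1.25) = (1/6)^(1/1.25) = 0.238495
Step 3: Holder bound = ||f||_p * ||g||_q = 0.619044 * 0.238495 = 0.147639
Verification: 0.142857 <= 0.147639 (Holder holds)


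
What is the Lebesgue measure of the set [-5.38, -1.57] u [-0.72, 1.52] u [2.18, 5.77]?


For pairwise disjoint intervals, m(union) = sum of lengths.
= (-1.57 - -5.38) + (1.52 - -0.72) + (5.77 - 2.18)
= 3.81 + 2.24 + 3.59
= 9.64


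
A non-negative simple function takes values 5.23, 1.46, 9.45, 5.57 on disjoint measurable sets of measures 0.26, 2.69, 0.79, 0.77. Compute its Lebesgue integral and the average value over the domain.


Step 1: Integral = sum(value_i * measure_i)
= 5.23*0.26 + 1.46*2.69 + 9.45*0.79 + 5.57*0.77
= 1.3598 + 3.9274 + 7.4655 + 4.2889
= 17.0416
Step 2: Total measure of domain = 0.26 + 2.69 + 0.79 + 0.77 = 4.51
Step 3: Average value = 17.0416 / 4.51 = 3.778625


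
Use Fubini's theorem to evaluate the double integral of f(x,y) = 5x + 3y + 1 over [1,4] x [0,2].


By Fubini, integrate in x first, then y.
Step 1: Fix y, integrate over x in [1,4]:
  integral(5x + 3y + 1, x=1..4)
  = 5*(4^2 - 1^2)/2 + (3y + 1)*(4 - 1)
  = 37.5 + (3y + 1)*3
  = 37.5 + 9y + 3
  = 40.5 + 9y
Step 2: Integrate over y in [0,2]:
  integral(40.5 + 9y, y=0..2)
  = 40.5*2 + 9*(2^2 - 0^2)/2
  = 81 + 18
  = 99


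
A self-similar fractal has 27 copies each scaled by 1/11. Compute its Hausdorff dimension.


For a self-similar set with N copies scaled by 1/r:
dim_H = log(N)/log(r) = log(27)/log(11)
= 3.295837/2.397895
= 1.374471


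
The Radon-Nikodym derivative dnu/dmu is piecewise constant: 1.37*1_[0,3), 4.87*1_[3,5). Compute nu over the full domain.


Integrate each piece of the Radon-Nikodym derivative:
Step 1: integral_0^3 1.37 dx = 1.37*(3-0) = 1.37*3 = 4.11
Step 2: integral_3^5 4.87 dx = 4.87*(5-3) = 4.87*2 = 9.74
Total: 4.11 + 9.74 = 13.85


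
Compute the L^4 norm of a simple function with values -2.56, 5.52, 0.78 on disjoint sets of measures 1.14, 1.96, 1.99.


Step 1: Compute |f_i|^4 for each value:
  |-2.56|^4 = 42.949673
  |5.52|^4 = 928.445276
  |0.78|^4 = 0.370151
Step 2: Multiply by measures and sum:
  42.949673 * 1.14 = 48.962627
  928.445276 * 1.96 = 1819.752741
  0.370151 * 1.99 = 0.7366
Sum = 48.962627 + 1819.752741 + 0.7366 = 1869.451968
Step 3: Take the p-th root:
||f||_4 = (1869.451968)^(1/4) = 6.575497


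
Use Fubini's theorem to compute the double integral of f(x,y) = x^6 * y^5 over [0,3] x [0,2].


By Fubini's theorem, the double integral factors as a product of single integrals:
Step 1: integral_0^3 x^6 dx = [x^7/7] from 0 to 3
     = 3^7/7 = 312.428571
Step 2: integral_0^2 y^5 dy = [y^6/6] from 0 to 2
     = 2^6/6 = 10.666667
Step 3: Double integral = 312.428571 * 10.666667 = 3332.571429


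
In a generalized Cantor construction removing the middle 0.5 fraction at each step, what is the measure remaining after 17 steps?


Step 1: At each step, fraction remaining = 1 - 0.5 = 0.5
Step 2: After 17 steps, measure = (0.5)^17
Result = 7.629395e-06


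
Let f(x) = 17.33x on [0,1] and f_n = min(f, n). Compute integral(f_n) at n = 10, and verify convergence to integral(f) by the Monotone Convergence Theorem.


f(x) = 17.33x on [0,1]; f_n(x) = min(17.33x, n). At n = 10:
Step 1: f(x) reaches 10 at x = 10/17.33 = 0.577034
Step 2: integral(f_10) = integral(17.33x, 0, 0.577034) + integral(10, 0.577034, 1)
       = 17.33*0.577034^2/2 + 10*(1 - 0.577034)
       = 2.88517 + 4.22966
       = 7.11483
Step 3: As n -> infinity, f_n increases to f, so by MCT integral(f_n) -> integral(f) = 17.33/2 = 8.665.
Convergence: integral(f_10) = 7.11483 -> 8.665 as n -> infinity


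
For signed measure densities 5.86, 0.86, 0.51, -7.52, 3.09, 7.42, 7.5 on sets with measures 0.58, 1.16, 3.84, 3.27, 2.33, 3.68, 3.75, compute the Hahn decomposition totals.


Step 1: Compute signed measure on each set:
  Set 1: 5.86 * 0.58 = 3.3988
  Set 2: 0.86 * 1.16 = 0.9976
  Set 3: 0.51 * 3.84 = 1.9584
  Set 4: -7.52 * 3.27 = -24.5904
  Set 5: 3.09 * 2.33 = 7.1997
  Set 6: 7.42 * 3.68 = 27.3056
  Set 7: 7.5 * 3.75 = 28.125
Step 2: Total signed measure = (3.3988) + (0.9976) + (1.9584) + (-24.5904) + (7.1997) + (27.3056) + (28.125)
     = 44.3947
Step 3: Positive part mu+(X) = sum of positive contributions = 68.9851
Step 4: Negative part mu-(X) = |sum of negative contributions| = 24.5904


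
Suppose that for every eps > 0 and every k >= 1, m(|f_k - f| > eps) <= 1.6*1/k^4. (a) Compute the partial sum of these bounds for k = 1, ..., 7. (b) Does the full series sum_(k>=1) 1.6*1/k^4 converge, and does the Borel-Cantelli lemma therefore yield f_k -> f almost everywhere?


Step 1: List the terms 1.6*1/k^4 for k = 1 to 7:
  k=1: 1.6
  k=2: 0.1
  k=3: 0.019753
  k=4: 0.00625
  k=5: 0.00256
  k=6: 0.001235
  k=7: 6.663890e-04
Step 2: Partial sum = 1.6 + 0.1 + 0.019753 + 0.00625 + 0.00256 + 0.001235 + 6.663890e-04
     = 1.730464
Step 3: The full series sum_(k>=1) 1.6*1/k^4 converges (p-series with p = 4 > 1; a constant multiple of a convergent series converges).
Step 4: Fix eps > 0. Since sum_k m(|f_k - f| > eps) < infinity, the Borel-Cantelli lemma gives
        m(limsup_k {|f_k - f| > eps}) = 0, i.e. for a.e. x, |f_k(x) - f(x)| <= eps for all large k.
        Applying this with eps = 1/j for j = 1, 2, ... and intersecting the countably many full-measure sets,
        for a.e. x we get limsup_k |f_k(x) - f(x)| <= 1/j for every j, hence f_k -> f almost everywhere.
Conclusion: series converges; Borel-Cantelli yields f_k -> f a.e.


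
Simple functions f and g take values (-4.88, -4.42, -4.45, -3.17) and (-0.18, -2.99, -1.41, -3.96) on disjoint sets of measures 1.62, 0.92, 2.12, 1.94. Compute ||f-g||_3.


Step 1: Compute differences f_i - g_i:
  -4.88 - -0.18 = -4.7
  -4.42 - -2.99 = -1.43
  -4.45 - -1.41 = -3.04
  -3.17 - -3.96 = 0.79
Step 2: Compute |diff|^3 * measure for each set:
  |-4.7|^3 * 1.62 = 103.823 * 1.62 = 168.19326
  |-1.43|^3 * 0.92 = 2.924207 * 0.92 = 2.69027
  |-3.04|^3 * 2.12 = 28.094464 * 2.12 = 59.560264
  |0.79|^3 * 1.94 = 0.493039 * 1.94 = 0.956496
Step 3: Sum = 231.40029
Step 4: ||f-g||_3 = (231.40029)^(1/3) = 6.139335


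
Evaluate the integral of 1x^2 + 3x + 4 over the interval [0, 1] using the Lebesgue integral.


The Lebesgue integral of a Riemann-integrable function agrees with the Riemann integral.
Antiderivative F(x) = (1/3)x^3 + (3/2)x^2 + 4x
F(1) = (1/3)*1^3 + (3/2)*1^2 + 4*1
     = (1/3)*1 + (3/2)*1 + 4*1
     = 0.333333 + 1.5 + 4
     = 5.833333
F(0) = 0.0
Integral = F(1) - F(0) = 5.833333 - 0.0 = 5.833333


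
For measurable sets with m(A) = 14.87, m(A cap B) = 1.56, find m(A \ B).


m(A \ B) = m(A) - m(A n B)
= 14.87 - 1.56
= 13.31


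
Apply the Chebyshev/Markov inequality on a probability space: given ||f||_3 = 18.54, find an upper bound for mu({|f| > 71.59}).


Chebyshev/Markov inequality: mu(|f| > eps) <= (||f||_p / eps)^p
Step 1: ||f||_3 / eps = 18.54 / 71.59 = 0.258975
Step 2: Raise to power p = 3:
  (0.258975)^3 = 0.017369
Step 3: Therefore mu(|f| > 71.59) <= 0.017369


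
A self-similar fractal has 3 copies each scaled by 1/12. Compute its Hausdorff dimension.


For a self-similar set with N copies scaled by 1/r:
dim_H = log(N)/log(r) = log(3)/log(12)
= 1.098612/2.484907
= 0.442114


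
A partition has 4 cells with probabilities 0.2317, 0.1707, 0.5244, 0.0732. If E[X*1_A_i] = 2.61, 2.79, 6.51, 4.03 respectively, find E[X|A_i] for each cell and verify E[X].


For each cell A_i: E[X|A_i] = E[X*1_A_i] / P(A_i)
Step 1: E[X|A_1] = 2.61 / 0.2317 = 11.264566
Step 2: E[X|A_2] = 2.79 / 0.1707 = 16.344464
Step 3: E[X|A_3] = 6.51 / 0.5244 = 12.414188
Step 4: E[X|A_4] = 4.03 / 0.0732 = 55.054645
Verification: E[X] = sum E[X*1_A_i] = 2.61 + 2.79 + 6.51 + 4.03 = 15.94


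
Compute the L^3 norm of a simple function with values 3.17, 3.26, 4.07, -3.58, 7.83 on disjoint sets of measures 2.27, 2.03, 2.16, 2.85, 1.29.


Step 1: Compute |f_i|^3 for each value:
  |3.17|^3 = 31.855013
  |3.26|^3 = 34.645976
  |4.07|^3 = 67.419143
  |-3.58|^3 = 45.882712
  |7.83|^3 = 480.048687
Step 2: Multiply by measures and sum:
  31.855013 * 2.27 = 72.31088
  34.645976 * 2.03 = 70.331331
  67.419143 * 2.16 = 145.625349
  45.882712 * 2.85 = 130.765729
  480.048687 * 1.29 = 619.262806
Sum = 72.31088 + 70.331331 + 145.625349 + 130.765729 + 619.262806 = 1038.296095
Step 3: Take the p-th root:
||f||_3 = (1038.296095)^(1/3) = 10.126058


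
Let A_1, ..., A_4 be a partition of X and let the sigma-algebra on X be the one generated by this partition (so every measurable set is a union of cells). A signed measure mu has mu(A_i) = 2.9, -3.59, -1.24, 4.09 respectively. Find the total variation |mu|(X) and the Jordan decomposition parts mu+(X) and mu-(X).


Step 1: Every measurable set is a union of atoms (the cells / points), so a Hahn decomposition is
  obtained by grouping atoms by sign: P = union of atoms with mu > 0, N = union of the remaining atoms.
  Atoms in P (indices): 1, 4;  atoms in N (indices): 2, 3
  Positive values: 2.9, 4.09
  Negative values: -3.59, -1.24
Step 2: mu+(X) = mu(P) = sum of positive atom values = 6.99
Step 3: mu-(X) = -mu(N) = sum of |negative atom values| = 4.83
Step 4: |mu|(X) = mu+(X) + mu-(X) = 6.99 + 4.83 = 11.82


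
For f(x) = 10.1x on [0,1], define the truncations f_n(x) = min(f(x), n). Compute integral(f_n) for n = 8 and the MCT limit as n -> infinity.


f(x) = 10.1x on [0,1]; f_n(x) = min(10.1x, n). At n = 8:
Step 1: f(x) reaches 8 at x = 8/10.1 = 0.792079
Step 2: integral(f_8) = integral(10.1x, 0, 0.792079) + integral(8, 0.792079, 1)
       = 10.1*0.792079^2/2 + 8*(1 - 0.792079)
       = 3.168317 + 1.663366
       = 4.831683
Step 3: As n -> infinity, f_n increases to f, so by MCT integral(f_n) -> integral(f) = 10.1/2 = 5.05.
Convergence: integral(f_8) = 4.831683 -> 5.05 as n -> infinity


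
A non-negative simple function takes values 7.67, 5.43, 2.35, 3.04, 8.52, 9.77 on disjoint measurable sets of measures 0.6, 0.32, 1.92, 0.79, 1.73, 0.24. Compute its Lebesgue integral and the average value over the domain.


Step 1: Integral = sum(value_i * measure_i)
= 7.67*0.6 + 5.43*0.32 + 2.35*1.92 + 3.04*0.79 + 8.52*1.73 + 9.77*0.24
= 4.602 + 1.7376 + 4.512 + 2.4016 + 14.7396 + 2.3448
= 30.3376
Step 2: Total measure of domain = 0.6 + 0.32 + 1.92 + 0.79 + 1.73 + 0.24 = 5.6
Step 3: Average value = 30.3376 / 5.6 = 5.417429


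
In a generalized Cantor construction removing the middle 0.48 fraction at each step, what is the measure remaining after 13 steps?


Step 1: At each step, fraction remaining = 1 - 0.48 = 0.52
Step 2: After 13 steps, measure = (0.52)^13
Result = 2.032560e-04


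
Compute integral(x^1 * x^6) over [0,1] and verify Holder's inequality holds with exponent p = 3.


Step 1: Exact integral of f*g = integral(x^7, 0, 1) = 1/8
     = 0.125
Step 2: Holder bound with p=3, q=1.5:
  ||f||_p = (integral x^3 dx)^(1/3) = (1/4)^(1/3) = 0.629961
  ||g||_q = (integral x^9 dx)^(1/1.5) = (1/10)^(1/1.5) = 0.215443
Step 3: Holder bound = ||f||_p * ||g||_q = 0.629961 * 0.215443 = 0.135721
Verification: 0.125 <= 0.135721 (Holder holds)


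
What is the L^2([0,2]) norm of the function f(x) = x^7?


Step 1: ||f||_2 = (integral_0^2 |x^7|^2 dx)^(1/2)
     = (integral_0^2 x^14 dx)^(1/2)
Step 2: integral_0^2 x^14 dx = [x^15/(15)] from 0 to 2 = 2^15/15
     = 32768/15 = 2184.533333
Step 3: ||f||_2 = (2184.533333)^(1/2) = 46.738992


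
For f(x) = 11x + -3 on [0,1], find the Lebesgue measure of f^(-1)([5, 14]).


f^(-1)([5, 14]) = {x : 5 <= 11x + -3 <= 14}
Solving: (5 - -3)/11 <= x <= (14 - -3)/11
= [0.727273, 1.545455]
Intersecting with [0,1]: [0.727273, 1]
Measure = 1 - 0.727273 = 0.272727


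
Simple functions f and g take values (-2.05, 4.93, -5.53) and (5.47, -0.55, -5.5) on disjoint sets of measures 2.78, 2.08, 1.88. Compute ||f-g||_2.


Step 1: Compute differences f_i - g_i:
  -2.05 - 5.47 = -7.52
  4.93 - -0.55 = 5.48
  -5.53 - -5.5 = -0.03
Step 2: Compute |diff|^2 * measure for each set:
  |-7.52|^2 * 2.78 = 56.5504 * 2.78 = 157.210112
  |5.48|^2 * 2.08 = 30.0304 * 2.08 = 62.463232
  |-0.03|^2 * 1.88 = 9.000000e-04 * 1.88 = 0.001692
Step 3: Sum = 219.675036
Step 4: ||f-g||_2 = (219.675036)^(1/2) = 14.821438


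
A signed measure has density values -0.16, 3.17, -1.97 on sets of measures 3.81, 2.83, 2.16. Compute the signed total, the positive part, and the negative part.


Step 1: Compute signed measure on each set:
  Set 1: -0.16 * 3.81 = -0.6096
  Set 2: 3.17 * 2.83 = 8.9711
  Set 3: -1.97 * 2.16 = -4.2552
Step 2: Total signed measure = (-0.6096) + (8.9711) + (-4.2552)
     = 4.1063
Step 3: Positive part mu+(X) = sum of positive contributions = 8.9711
Step 4: Negative part mu-(X) = |sum of negative contributions| = 4.8648


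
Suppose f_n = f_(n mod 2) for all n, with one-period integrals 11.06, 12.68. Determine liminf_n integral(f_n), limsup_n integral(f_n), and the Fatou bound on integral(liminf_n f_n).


The sequence (integral(f_n)) is periodic with period 2, repeating the values 11.06, 12.68 indefinitely.
Step 1: For a periodic sequence, every tail (a_m, a_(m+1), ...) contains all 2 period values infinitely often.
Step 2: Hence inf of every tail = min of the period values = min(11.06, 12.68) = 11.06.
        liminf_n integral(f_n) = sup over m of (inf of tail from m) = 11.06.
Step 3: Similarly sup of every tail = max of the period values = 12.68.
        limsup_n integral(f_n) = 12.68.
Step 4: Fatou's lemma: integral(liminf_n f_n) <= liminf_n integral(f_n) = 11.06.
        So the integral of the pointwise liminf is at most 11.06.


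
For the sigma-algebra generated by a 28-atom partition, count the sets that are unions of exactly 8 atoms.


Each element of F is a union of some subset of the 28 atoms.
Elements that are unions of exactly 8 atoms correspond to 8-element subsets of the 28 atoms.
Count = C(28, 8) = 28! / (8! * 20!) = 3108105.


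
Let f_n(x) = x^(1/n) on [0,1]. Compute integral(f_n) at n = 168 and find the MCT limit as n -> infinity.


At n = 168: f_168(x) = x^(1/168).
Step 1: integral(x^(1/168), 0, 1) = [x^(1/168+1) / (1/168+1)] from 0 to 1
     = 1 / (1/168 + 1) = 1 / ((168+1)/168) = 168/(168+1)
     = 168/169 = 0.994083
Step 2: As n -> infinity, f_n(x) = x^(1/n) -> 1 for x in (0,1], and f_n is increasing in n.
By MCT, lim_n integral(f_n) = integral(lim_n f_n) = integral(1, 0, 1) = 1.
Step 3: Verify convergence: 168/169 = 0.994083 -> 1


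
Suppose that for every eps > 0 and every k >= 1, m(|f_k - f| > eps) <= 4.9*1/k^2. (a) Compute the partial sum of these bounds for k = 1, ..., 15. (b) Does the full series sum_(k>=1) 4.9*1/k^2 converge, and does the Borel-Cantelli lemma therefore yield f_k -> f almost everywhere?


Step 1: List the terms 4.9*1/k^2 for k = 1 to 15:
  k=1: 4.9
  k=2: 1.225
  k=3: 0.544444
  k=4: 0.30625
  k=5: 0.196
  k=6: 0.136111
  k=7: 0.1
  k=8: 0.076563
  k=9: 0.060494
  k=10: 0.049
  k=11: 0.040496
  k=12: 0.034028
  k=13: 0.028994
  k=14: 0.025
  k=15: 0.021778
Step 2: Partial sum = 4.9 + 1.225 + 0.544444 + 0.30625 + 0.196 + 0.136111 + 0.1 + 0.076563 + 0.060494 + 0.049 + 0.040496 + 0.034028 + 0.028994 + 0.025 + 0.021778
     = 7.744157
Step 3: The full series sum_(k>=1) 4.9*1/k^2 converges (p-series with p = 2 > 1; a constant multiple of a convergent series converges).
Step 4: Fix eps > 0. Since sum_k m(|f_k - f| > eps) < infinity, the Borel-Cantelli lemma gives
        m(limsup_k {|f_k - f| > eps}) = 0, i.e. for a.e. x, |f_k(x) - f(x)| <= eps for all large k.
        Applying this with eps = 1/j for j = 1, 2, ... and intersecting the countably many full-measure sets,
        for a.e. x we get limsup_k |f_k(x) - f(x)| <= 1/j for every j, hence f_k -> f almost everywhere.
Conclusion: series converges; Borel-Cantelli yields f_k -> f a.e.


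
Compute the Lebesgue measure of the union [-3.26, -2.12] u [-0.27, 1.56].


For pairwise disjoint intervals, m(union) = sum of lengths.
= (-2.12 - -3.26) + (1.56 - -0.27)
= 1.14 + 1.83
= 2.97


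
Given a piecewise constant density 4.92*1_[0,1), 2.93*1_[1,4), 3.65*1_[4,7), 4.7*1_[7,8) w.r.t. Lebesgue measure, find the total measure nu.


Integrate each piece of the Radon-Nikodym derivative:
Step 1: integral_0^1 4.92 dx = 4.92*(1-0) = 4.92*1 = 4.92
Step 2: integral_1^4 2.93 dx = 2.93*(4-1) = 2.93*3 = 8.79
Step 3: integral_4^7 3.65 dx = 3.65*(7-4) = 3.65*3 = 10.95
Step 4: integral_7^8 4.7 dx = 4.7*(8-7) = 4.7*1 = 4.7
Total: 4.92 + 8.79 + 10.95 + 4.7 = 29.36


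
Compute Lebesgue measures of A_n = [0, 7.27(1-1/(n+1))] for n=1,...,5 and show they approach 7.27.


By continuity of measure from below: if A_n increases to A, then m(A_n) -> m(A).
Here A = [0, 7.27], so m(A) = 7.27
Step 1: a_1 = 7.27*(1 - 1/2) = 3.635, m(A_1) = 3.635
Step 2: a_2 = 7.27*(1 - 1/3) = 4.8467, m(A_2) = 4.8467
Step 3: a_3 = 7.27*(1 - 1/4) = 5.4525, m(A_3) = 5.4525
Step 4: a_4 = 7.27*(1 - 1/5) = 5.816, m(A_4) = 5.816
Step 5: a_5 = 7.27*(1 - 1/6) = 6.0583, m(A_5) = 6.0583
Limit: m(A_n) -> m([0,7.27]) = 7.27


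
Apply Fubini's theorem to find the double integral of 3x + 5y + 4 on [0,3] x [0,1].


By Fubini, integrate in x first, then y.
Step 1: Fix y, integrate over x in [0,3]:
  integral(3x + 5y + 4, x=0..3)
  = 3*(3^2 - 0^2)/2 + (5y + 4)*(3 - 0)
  = 13.5 + (5y + 4)*3
  = 13.5 + 15y + 12
  = 25.5 + 15y
Step 2: Integrate over y in [0,1]:
  integral(25.5 + 15y, y=0..1)
  = 25.5*1 + 15*(1^2 - 0^2)/2
  = 25.5 + 7.5
  = 33


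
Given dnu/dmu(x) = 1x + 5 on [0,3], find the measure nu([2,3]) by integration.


nu(A) = integral_A (dnu/dmu) dmu = integral_2^3 (1x + 5) dx
Step 1: Antiderivative F(x) = (1/2)x^2 + 5x
Step 2: F(3) = (1/2)*3^2 + 5*3 = 4.5 + 15 = 19.5
Step 3: F(2) = (1/2)*2^2 + 5*2 = 2 + 10 = 12
Step 4: nu([2,3]) = F(3) - F(2) = 19.5 - 12 = 7.5


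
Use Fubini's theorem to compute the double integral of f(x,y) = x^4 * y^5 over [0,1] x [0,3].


By Fubini's theorem, the double integral factors as a product of single integrals:
Step 1: integral_0^1 x^4 dx = [x^5/5] from 0 to 1
     = 1^5/5 = 0.2
Step 2: integral_0^3 y^5 dy = [y^6/6] from 0 to 3
     = 3^6/6 = 121.5
Step 3: Double integral = 0.2 * 121.5 = 24.3


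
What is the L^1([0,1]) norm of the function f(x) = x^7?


Step 1: ||f||_1 = (integral_0^1 |x^7|^1 dx)^(1/1)
     = (integral_0^1 x^7 dx)^(1/1)
Step 2: integral_0^1 x^7 dx = [x^8/(8)] from 0 to 1 = 1^8/8
     = 1/8 = 0.125
Step 3: ||f||_1 = (0.125)^(1/1) = 0.125


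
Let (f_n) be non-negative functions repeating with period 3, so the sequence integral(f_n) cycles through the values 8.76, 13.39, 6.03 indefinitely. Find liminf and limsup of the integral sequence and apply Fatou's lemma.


The sequence (integral(f_n)) is periodic with period 3, repeating the values 8.76, 13.39, 6.03 indefinitely.
Step 1: For a periodic sequence, every tail (a_m, a_(m+1), ...) contains all 3 period values infinitely often.
Step 2: Hence inf of every tail = min of the period values = min(8.76, 13.39, 6.03) = 6.03.
        liminf_n integral(f_n) = sup over m of (inf of tail from m) = 6.03.
Step 3: Similarly sup of every tail = max of the period values = 13.39.
        limsup_n integral(f_n) = 13.39.
Step 4: Fatou's lemma: integral(liminf_n f_n) <= liminf_n integral(f_n) = 6.03.
        So the integral of the pointwise liminf is at most 6.03.


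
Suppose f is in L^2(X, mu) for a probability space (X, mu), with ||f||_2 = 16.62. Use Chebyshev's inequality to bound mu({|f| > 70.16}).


Chebyshev/Markov inequality: mu(|f| > eps) <= (||f||_p / eps)^p
Step 1: ||f||_2 / eps = 16.62 / 70.16 = 0.236887
Step 2: Raise to power p = 2:
  (0.236887)^2 = 0.056116
Step 3: Therefore mu(|f| > 70.16) <= 0.056116


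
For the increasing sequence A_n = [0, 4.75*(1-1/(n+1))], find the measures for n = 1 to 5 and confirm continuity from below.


By continuity of measure from below: if A_n increases to A, then m(A_n) -> m(A).
Here A = [0, 4.75], so m(A) = 4.75
Step 1: a_1 = 4.75*(1 - 1/2) = 2.375, m(A_1) = 2.375
Step 2: a_2 = 4.75*(1 - 1/3) = 3.1667, m(A_2) = 3.1667
Step 3: a_3 = 4.75*(1 - 1/4) = 3.5625, m(A_3) = 3.5625
Step 4: a_4 = 4.75*(1 - 1/5) = 3.8, m(A_4) = 3.8
Step 5: a_5 = 4.75*(1 - 1/6) = 3.9583, m(A_5) = 3.9583
Limit: m(A_n) -> m([0,4.75]) = 4.75


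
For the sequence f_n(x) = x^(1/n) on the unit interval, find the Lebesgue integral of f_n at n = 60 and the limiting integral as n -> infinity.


At n = 60: f_60(x) = x^(1/60).
Step 1: integral(x^(1/60), 0, 1) = [x^(1/60+1) / (1/60+1)] from 0 to 1
     = 1 / (1/60 + 1) = 1 / ((60+1)/60) = 60/(60+1)
     = 60/61 = 0.983607
Step 2: As n -> infinity, f_n(x) = x^(1/n) -> 1 for x in (0,1], and f_n is increasing in n.
By MCT, lim_n integral(f_n) = integral(lim_n f_n) = integral(1, 0, 1) = 1.
Step 3: Verify convergence: 60/61 = 0.983607 -> 1


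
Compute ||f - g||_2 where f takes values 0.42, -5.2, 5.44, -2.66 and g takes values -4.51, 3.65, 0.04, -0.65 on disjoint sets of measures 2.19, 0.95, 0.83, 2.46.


Step 1: Compute differences f_i - g_i:
  0.42 - -4.51 = 4.93
  -5.2 - 3.65 = -8.85
  5.44 - 0.04 = 5.4
  -2.66 - -0.65 = -2.01
Step 2: Compute |diff|^2 * measure for each set:
  |4.93|^2 * 2.19 = 24.3049 * 2.19 = 53.227731
  |-8.85|^2 * 0.95 = 78.3225 * 0.95 = 74.406375
  |5.4|^2 * 0.83 = 29.16 * 0.83 = 24.2028
  |-2.01|^2 * 2.46 = 4.0401 * 2.46 = 9.938646
Step 3: Sum = 161.775552
Step 4: ||f-g||_2 = (161.775552)^(1/2) = 12.719102


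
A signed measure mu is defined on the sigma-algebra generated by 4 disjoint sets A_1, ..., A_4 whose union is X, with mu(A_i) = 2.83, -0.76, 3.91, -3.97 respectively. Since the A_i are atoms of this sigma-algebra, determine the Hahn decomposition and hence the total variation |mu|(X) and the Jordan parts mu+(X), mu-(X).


Step 1: Every measurable set is a union of atoms (the cells / points), so a Hahn decomposition is
  obtained by grouping atoms by sign: P = union of atoms with mu > 0, N = union of the remaining atoms.
  Atoms in P (indices): 1, 3;  atoms in N (indices): 2, 4
  Positive values: 2.83, 3.91
  Negative values: -0.76, -3.97
Step 2: mu+(X) = mu(P) = sum of positive atom values = 6.74
Step 3: mu-(X) = -mu(N) = sum of |negative atom values| = 4.73
Step 4: |mu|(X) = mu+(X) + mu-(X) = 6.74 + 4.73 = 11.47


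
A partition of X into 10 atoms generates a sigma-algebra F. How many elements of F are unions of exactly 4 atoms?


Each element of F is a union of some subset of the 10 atoms.
Elements that are unions of exactly 4 atoms correspond to 4-element subsets of the 10 atoms.
Count = C(10, 4) = 10! / (4! * 6!) = 210.


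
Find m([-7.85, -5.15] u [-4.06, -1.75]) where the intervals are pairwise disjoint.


For pairwise disjoint intervals, m(union) = sum of lengths.
= (-5.15 - -7.85) + (-1.75 - -4.06)
= 2.7 + 2.31
= 5.01


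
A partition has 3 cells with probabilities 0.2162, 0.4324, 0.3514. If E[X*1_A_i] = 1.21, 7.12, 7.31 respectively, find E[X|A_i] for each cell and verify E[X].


For each cell A_i: E[X|A_i] = E[X*1_A_i] / P(A_i)
Step 1: E[X|A_1] = 1.21 / 0.2162 = 5.59667
Step 2: E[X|A_2] = 7.12 / 0.4324 = 16.466235
Step 3: E[X|A_3] = 7.31 / 0.3514 = 20.802504
Verification: E[X] = sum E[X*1_A_i] = 1.21 + 7.12 + 7.31 = 15.64


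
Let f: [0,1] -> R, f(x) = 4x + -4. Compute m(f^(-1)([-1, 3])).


f^(-1)([-1, 3]) = {x : -1 <= 4x + -4 <= 3}
Solving: (-1 - -4)/4 <= x <= (3 - -4)/4
= [0.75, 1.75]
Intersecting with [0,1]: [0.75, 1]
Measure = 1 - 0.75 = 0.25


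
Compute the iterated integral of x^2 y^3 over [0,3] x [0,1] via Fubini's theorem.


By Fubini's theorem, the double integral factors as a product of single integrals:
Step 1: integral_0^3 x^2 dx = [x^3/3] from 0 to 3
     = 3^3/3 = 9
Step 2: integral_0^1 y^3 dy = [y^4/4] from 0 to 1
     = 1^4/4 = 0.25
Step 3: Double integral = 9 * 0.25 = 2.25


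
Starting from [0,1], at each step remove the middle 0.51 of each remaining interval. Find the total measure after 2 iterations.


Step 1: At each step, fraction remaining = 1 - 0.51 = 0.49
Step 2: After 2 steps, measure = (0.49)^2
Step 3: Computing the power step by step:
  After step 1: 0.49
  After step 2: 0.2401
Result = 0.2401


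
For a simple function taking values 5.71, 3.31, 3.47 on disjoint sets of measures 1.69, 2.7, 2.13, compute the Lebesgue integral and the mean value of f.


Step 1: Integral = sum(value_i * measure_i)
= 5.71*1.69 + 3.31*2.7 + 3.47*2.13
= 9.6499 + 8.937 + 7.3911
= 25.978
Step 2: Total measure of domain = 1.69 + 2.7 + 2.13 = 6.52
Step 3: Average value = 25.978 / 6.52 = 3.984356


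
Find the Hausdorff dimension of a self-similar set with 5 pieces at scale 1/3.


For a self-similar set with N copies scaled by 1/r:
dim_H = log(N)/log(r) = log(5)/log(3)
= 1.609438/1.098612
= 1.464974


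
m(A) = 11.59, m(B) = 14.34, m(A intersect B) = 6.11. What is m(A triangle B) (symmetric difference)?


m(A Delta B) = m(A) + m(B) - 2*m(A n B)
= 11.59 + 14.34 - 2*6.11
= 11.59 + 14.34 - 12.22
= 13.71


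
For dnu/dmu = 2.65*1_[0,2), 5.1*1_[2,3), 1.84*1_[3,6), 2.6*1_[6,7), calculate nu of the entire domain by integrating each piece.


Integrate each piece of the Radon-Nikodym derivative:
Step 1: integral_0^2 2.65 dx = 2.65*(2-0) = 2.65*2 = 5.3
Step 2: integral_2^3 5.1 dx = 5.1*(3-2) = 5.1*1 = 5.1
Step 3: integral_3^6 1.84 dx = 1.84*(6-3) = 1.84*3 = 5.52
Step 4: integral_6^7 2.6 dx = 2.6*(7-6) = 2.6*1 = 2.6
Total: 5.3 + 5.1 + 5.52 + 2.6 = 18.52


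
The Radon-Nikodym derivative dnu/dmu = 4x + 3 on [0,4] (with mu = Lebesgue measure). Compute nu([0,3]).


nu(A) = integral_A (dnu/dmu) dmu = integral_0^3 (4x + 3) dx
Step 1: Antiderivative F(x) = (4/2)x^2 + 3x
Step 2: F(3) = (4/2)*3^2 + 3*3 = 18 + 9 = 27
Step 3: F(0) = (4/2)*0^2 + 3*0 = 0.0 + 0 = 0.0
Step 4: nu([0,3]) = F(3) - F(0) = 27 - 0.0 = 27


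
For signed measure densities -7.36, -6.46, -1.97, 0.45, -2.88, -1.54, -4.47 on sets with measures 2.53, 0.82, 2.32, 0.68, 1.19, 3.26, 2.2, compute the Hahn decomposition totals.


Step 1: Compute signed measure on each set:
  Set 1: -7.36 * 2.53 = -18.6208
  Set 2: -6.46 * 0.82 = -5.2972
  Set 3: -1.97 * 2.32 = -4.5704
  Set 4: 0.45 * 0.68 = 0.306
  Set 5: -2.88 * 1.19 = -3.4272
  Set 6: -1.54 * 3.26 = -5.0204
  Set 7: -4.47 * 2.2 = -9.834
Step 2: Total signed measure = (-18.6208) + (-5.2972) + (-4.5704) + (0.306) + (-3.4272) + (-5.0204) + (-9.834)
     = -46.464
Step 3: Positive part mu+(X) = sum of positive contributions = 0.306
Step 4: Negative part mu-(X) = |sum of negative contributions| = 46.77


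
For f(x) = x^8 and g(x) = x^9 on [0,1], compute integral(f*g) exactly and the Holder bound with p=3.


Step 1: Exact integral of f*g = integral(x^17, 0, 1) = 1/18
     = 0.055556
Step 2: Holder bound with p=3, q=1.5:
  ||f||_p = (integral x^24 dx)^(1/3) = (1/25)^(1/3) = 0.341995
  ||g||_q = (integral x^13.5 dx)^(1/1.5) = (1/14.5)^(1/1.5) = 0.168172
Step 3: Holder bound = ||f||_p * ||g||_q = 0.341995 * 0.168172 = 0.057514
Verification: 0.055556 <= 0.057514 (Holder holds)


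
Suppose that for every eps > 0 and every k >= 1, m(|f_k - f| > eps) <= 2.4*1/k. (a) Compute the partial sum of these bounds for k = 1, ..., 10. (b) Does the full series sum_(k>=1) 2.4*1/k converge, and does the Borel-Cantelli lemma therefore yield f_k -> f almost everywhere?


Step 1: List the terms 2.4*1/k for k = 1 to 10:
  k=1: 2.4
  k=2: 1.2
  k=3: 0.8
  k=4: 0.6
  k=5: 0.48
  k=6: 0.4
  k=7: 0.342857
  k=8: 0.3
  k=9: 0.266667
  k=10: 0.24
Step 2: Partial sum = 2.4 + 1.2 + 0.8 + 0.6 + 0.48 + 0.4 + 0.342857 + 0.3 + 0.266667 + 0.24
     = 7.029524
Step 3: The full series sum_(k>=1) 2.4*1/k diverges (harmonic series, p = 1; a nonzero constant multiple of a divergent series diverges).
Step 4: The (first) Borel-Cantelli lemma requires a summable sequence of measures, so it does not apply here;
        from this bound alone no conclusion about a.e. convergence can be drawn (convergence in measure still
        gives an a.e.-convergent subsequence, but not a.e. convergence of the whole sequence).
Conclusion: series diverges; Borel-Cantelli is inconclusive about a.e. convergence of f_k.


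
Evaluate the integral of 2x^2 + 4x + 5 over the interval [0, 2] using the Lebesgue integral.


The Lebesgue integral of a Riemann-integrable function agrees with the Riemann integral.
Antiderivative F(x) = (2/3)x^3 + (4/2)x^2 + 5x
F(2) = (2/3)*2^3 + (4/2)*2^2 + 5*2
     = (2/3)*8 + (4/2)*4 + 5*2
     = 5.333333 + 8 + 10
     = 23.333333
F(0) = 0.0
Integral = F(2) - F(0) = 23.333333 - 0.0 = 23.333333
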